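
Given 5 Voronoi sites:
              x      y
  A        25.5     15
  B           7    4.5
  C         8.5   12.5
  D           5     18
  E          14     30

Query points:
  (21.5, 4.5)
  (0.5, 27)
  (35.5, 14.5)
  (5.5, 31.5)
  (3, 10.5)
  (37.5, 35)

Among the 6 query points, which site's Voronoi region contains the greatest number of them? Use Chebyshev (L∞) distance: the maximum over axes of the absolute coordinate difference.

(21.5, 4.5) — d to each: A:10.5, B:14.5, C:13, D:16.5, E:25.5 → nearest is A
(0.5, 27) — d to each: A:25, B:22.5, C:14.5, D:9, E:13.5 → nearest is D
(35.5, 14.5) — d to each: A:10, B:28.5, C:27, D:30.5, E:21.5 → nearest is A
(5.5, 31.5) — d to each: A:20, B:27, C:19, D:13.5, E:8.5 → nearest is E
(3, 10.5) — d to each: A:22.5, B:6, C:5.5, D:7.5, E:19.5 → nearest is C
(37.5, 35) — d to each: A:20, B:30.5, C:29, D:32.5, E:23.5 → nearest is A
Tally — A:3, C:1, D:1, E:1. A captures the most (3).

A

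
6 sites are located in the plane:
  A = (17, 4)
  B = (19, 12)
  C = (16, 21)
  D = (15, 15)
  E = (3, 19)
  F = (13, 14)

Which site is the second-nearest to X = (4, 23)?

Squared Euclidean distances:
|XA|² = (4−17)² + (23−4)² = 169 + 361 = 530
|XB|² = (4−19)² + (23−12)² = 225 + 121 = 346
|XC|² = (4−16)² + (23−21)² = 144 + 4 = 148
|XD|² = (4−15)² + (23−15)² = 121 + 64 = 185
|XE|² = (4−3)² + (23−19)² = 1 + 16 = 17
|XF|² = (4−13)² + (23−14)² = 81 + 81 = 162
Sorted ascending: E, C, F, … — the second-nearest is C.

C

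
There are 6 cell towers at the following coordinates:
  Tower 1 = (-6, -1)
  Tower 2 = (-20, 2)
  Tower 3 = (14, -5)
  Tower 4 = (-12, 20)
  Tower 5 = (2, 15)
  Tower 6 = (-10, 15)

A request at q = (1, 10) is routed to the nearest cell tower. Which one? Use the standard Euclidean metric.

Since √ is increasing, it suffices to compare squared distances:
d²(q, Tower 1) = (1−(-6))² + (10−(-1))² = 49 + 121 = 170
d²(q, Tower 2) = (1−(-20))² + (10−2)² = 441 + 64 = 505
d²(q, Tower 3) = (1−14)² + (10−(-5))² = 169 + 225 = 394
d²(q, Tower 4) = (1−(-12))² + (10−20)² = 169 + 100 = 269
d²(q, Tower 5) = (1−2)² + (10−15)² = 1 + 25 = 26
d²(q, Tower 6) = (1−(-10))² + (10−15)² = 121 + 25 = 146
The smallest is to Tower 5, so q lies in the Voronoi region of Tower 5.

Tower 5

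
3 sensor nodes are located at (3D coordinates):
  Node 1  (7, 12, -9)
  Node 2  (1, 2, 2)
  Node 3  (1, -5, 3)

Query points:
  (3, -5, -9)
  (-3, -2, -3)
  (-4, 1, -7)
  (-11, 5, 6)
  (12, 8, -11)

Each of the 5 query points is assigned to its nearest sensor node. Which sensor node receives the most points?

(3, -5, -9) — d² to each: Node 1:305, Node 2:174, Node 3:148 → nearest is Node 3
(-3, -2, -3) — d² to each: Node 1:332, Node 2:57, Node 3:61 → nearest is Node 2
(-4, 1, -7) — d² to each: Node 1:246, Node 2:107, Node 3:161 → nearest is Node 2
(-11, 5, 6) — d² to each: Node 1:598, Node 2:169, Node 3:253 → nearest is Node 2
(12, 8, -11) — d² to each: Node 1:45, Node 2:326, Node 3:486 → nearest is Node 1
Tally — Node 1:1, Node 2:3, Node 3:1. Node 2 captures the most (3).

Node 2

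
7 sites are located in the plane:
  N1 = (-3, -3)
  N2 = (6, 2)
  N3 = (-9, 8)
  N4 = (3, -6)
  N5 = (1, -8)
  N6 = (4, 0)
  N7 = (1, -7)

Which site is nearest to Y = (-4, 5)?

Squared Euclidean distances:
|YN1|² = (-4−(-3))² + (5−(-3))² = 1 + 64 = 65
|YN2|² = (-4−6)² + (5−2)² = 100 + 9 = 109
|YN3|² = (-4−(-9))² + (5−8)² = 25 + 9 = 34
|YN4|² = (-4−3)² + (5−(-6))² = 49 + 121 = 170
|YN5|² = (-4−1)² + (5−(-8))² = 25 + 169 = 194
|YN6|² = (-4−4)² + (5−0)² = 64 + 25 = 89
|YN7|² = (-4−1)² + (5−(-7))² = 25 + 144 = 169
N3 is nearest.

N3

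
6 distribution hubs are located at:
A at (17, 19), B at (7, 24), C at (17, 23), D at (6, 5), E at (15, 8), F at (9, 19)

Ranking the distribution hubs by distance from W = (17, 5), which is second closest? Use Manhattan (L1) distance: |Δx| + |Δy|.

D

d(W,A) = 0 + 14 = 14
d(W,B) = 10 + 19 = 29
d(W,C) = 0 + 18 = 18
d(W,D) = 11 + 0 = 11
d(W,E) = 2 + 3 = 5
d(W,F) = 8 + 14 = 22
Sorted ascending: E, D, A, … — the second-nearest is D.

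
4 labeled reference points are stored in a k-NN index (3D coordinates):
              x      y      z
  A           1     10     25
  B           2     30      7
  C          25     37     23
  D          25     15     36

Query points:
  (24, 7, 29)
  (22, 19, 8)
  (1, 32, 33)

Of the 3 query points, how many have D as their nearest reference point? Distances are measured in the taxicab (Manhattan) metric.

(24, 7, 29) — d to each: A:30, B:67, C:37, D:16 → nearest is D
(22, 19, 8) — d to each: A:47, B:32, C:36, D:35 → nearest is B
(1, 32, 33) — d to each: A:30, B:29, C:39, D:44 → nearest is B
1 of the 3 points has D as nearest.

1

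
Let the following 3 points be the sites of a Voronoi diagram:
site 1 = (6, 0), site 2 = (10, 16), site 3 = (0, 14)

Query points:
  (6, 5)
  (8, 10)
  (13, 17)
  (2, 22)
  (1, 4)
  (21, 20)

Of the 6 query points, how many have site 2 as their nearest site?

(6, 5) — d² to each: site 1:25, site 2:137, site 3:117 → nearest is site 1
(8, 10) — d² to each: site 1:104, site 2:40, site 3:80 → nearest is site 2
(13, 17) — d² to each: site 1:338, site 2:10, site 3:178 → nearest is site 2
(2, 22) — d² to each: site 1:500, site 2:100, site 3:68 → nearest is site 3
(1, 4) — d² to each: site 1:41, site 2:225, site 3:101 → nearest is site 1
(21, 20) — d² to each: site 1:625, site 2:137, site 3:477 → nearest is site 2
3 of the 6 points have site 2 as nearest.

3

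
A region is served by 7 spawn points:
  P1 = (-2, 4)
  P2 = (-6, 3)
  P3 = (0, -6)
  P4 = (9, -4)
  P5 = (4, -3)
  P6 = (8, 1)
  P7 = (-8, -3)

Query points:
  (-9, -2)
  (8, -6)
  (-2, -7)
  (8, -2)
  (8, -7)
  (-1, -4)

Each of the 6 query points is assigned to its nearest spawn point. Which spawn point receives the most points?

P4

(-9, -2) — d² to each: P1:85, P2:34, P3:97, P4:328, P5:170, P6:298, P7:2 → nearest is P7
(8, -6) — d² to each: P1:200, P2:277, P3:64, P4:5, P5:25, P6:49, P7:265 → nearest is P4
(-2, -7) — d² to each: P1:121, P2:116, P3:5, P4:130, P5:52, P6:164, P7:52 → nearest is P3
(8, -2) — d² to each: P1:136, P2:221, P3:80, P4:5, P5:17, P6:9, P7:257 → nearest is P4
(8, -7) — d² to each: P1:221, P2:296, P3:65, P4:10, P5:32, P6:64, P7:272 → nearest is P4
(-1, -4) — d² to each: P1:65, P2:74, P3:5, P4:100, P5:26, P6:106, P7:50 → nearest is P3
Tally — P3:2, P4:3, P7:1. P4 captures the most (3).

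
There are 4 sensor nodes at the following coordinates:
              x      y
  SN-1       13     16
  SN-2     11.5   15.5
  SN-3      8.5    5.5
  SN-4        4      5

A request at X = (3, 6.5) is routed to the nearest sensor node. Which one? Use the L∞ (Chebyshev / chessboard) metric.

d(X, SN-1) = max(10, 9.5) = 10
d(X, SN-2) = max(8.5, 9) = 9
d(X, SN-3) = max(5.5, 1) = 5.5
d(X, SN-4) = max(1, 1.5) = 1.5
The smallest is to SN-4, so X lies in the Voronoi region of SN-4.

SN-4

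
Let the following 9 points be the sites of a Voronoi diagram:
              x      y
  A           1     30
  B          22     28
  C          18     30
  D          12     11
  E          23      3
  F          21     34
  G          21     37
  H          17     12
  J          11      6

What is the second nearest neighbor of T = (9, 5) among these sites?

D

Since √ is increasing, it suffices to compare squared distances:
|TA|² = 64 + 625 = 689
|TB|² = 169 + 529 = 698
|TC|² = 81 + 625 = 706
|TD|² = 9 + 36 = 45
|TE|² = 196 + 4 = 200
|TF|² = 144 + 841 = 985
|TG|² = 144 + 1024 = 1168
|TH|² = 64 + 49 = 113
|TJ|² = 4 + 1 = 5
Sorted ascending: J, D, H, … — the second-nearest is D.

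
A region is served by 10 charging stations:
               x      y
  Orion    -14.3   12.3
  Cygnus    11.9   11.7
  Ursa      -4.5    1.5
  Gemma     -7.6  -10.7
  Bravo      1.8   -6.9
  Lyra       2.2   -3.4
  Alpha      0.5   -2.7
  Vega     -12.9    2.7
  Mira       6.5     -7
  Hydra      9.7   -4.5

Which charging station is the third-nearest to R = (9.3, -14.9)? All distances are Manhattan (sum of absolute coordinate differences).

Bravo

d(R, Orion) = 23.6 + 27.2 = 50.8
d(R, Cygnus) = 2.6 + 26.6 = 29.2
d(R, Ursa) = 13.8 + 16.4 = 30.2
d(R, Gemma) = 16.9 + 4.2 = 21.1
d(R, Bravo) = 7.5 + 8 = 15.5
d(R, Lyra) = 7.1 + 11.5 = 18.6
d(R, Alpha) = 8.8 + 12.2 = 21
d(R, Vega) = 22.2 + 17.6 = 39.8
d(R, Mira) = 2.8 + 7.9 = 10.7
d(R, Hydra) = 0.4 + 10.4 = 10.8
Sorted ascending: Mira, Hydra, Bravo, Lyra, … — the third-nearest is Bravo.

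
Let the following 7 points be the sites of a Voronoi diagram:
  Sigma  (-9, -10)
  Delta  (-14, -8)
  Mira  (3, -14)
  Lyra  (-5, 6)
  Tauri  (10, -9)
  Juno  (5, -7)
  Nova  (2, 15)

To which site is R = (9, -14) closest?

Since √ is increasing, it suffices to compare squared distances:
d²(R, Sigma) = (9−(-9))² + (-14−(-10))² = 324 + 16 = 340
d²(R, Delta) = (9−(-14))² + (-14−(-8))² = 529 + 36 = 565
d²(R, Mira) = (9−3)² + (-14−(-14))² = 36 + 0 = 36
d²(R, Lyra) = (9−(-5))² + (-14−6)² = 196 + 400 = 596
d²(R, Tauri) = (9−10)² + (-14−(-9))² = 1 + 25 = 26
d²(R, Juno) = (9−5)² + (-14−(-7))² = 16 + 49 = 65
d²(R, Nova) = (9−2)² + (-14−15)² = 49 + 841 = 890
The smallest is to Tauri, so R lies in the Voronoi region of Tauri.

Tauri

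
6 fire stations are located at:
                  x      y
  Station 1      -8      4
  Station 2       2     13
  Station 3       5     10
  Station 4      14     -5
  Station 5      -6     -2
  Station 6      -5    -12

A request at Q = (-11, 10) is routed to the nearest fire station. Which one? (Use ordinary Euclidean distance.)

Since √ is increasing, it suffices to compare squared distances:
d²(Q, Station 1) = 9 + 36 = 45
d²(Q, Station 2) = 169 + 9 = 178
d²(Q, Station 3) = 256 + 0 = 256
d²(Q, Station 4) = 625 + 225 = 850
d²(Q, Station 5) = 25 + 144 = 169
d²(Q, Station 6) = 36 + 484 = 520
Minimum is at Station 1.

Station 1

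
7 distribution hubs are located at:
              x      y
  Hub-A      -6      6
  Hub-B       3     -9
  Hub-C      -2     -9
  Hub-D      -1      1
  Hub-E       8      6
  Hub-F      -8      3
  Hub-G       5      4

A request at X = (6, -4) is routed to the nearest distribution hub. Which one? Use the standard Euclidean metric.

Hub-B

Compare squared distances (the ordering matches that of the actual distances):
d²(X, Hub-A) = (6−(-6))² + (-4−6)² = 144 + 100 = 244
d²(X, Hub-B) = (6−3)² + (-4−(-9))² = 9 + 25 = 34
d²(X, Hub-C) = (6−(-2))² + (-4−(-9))² = 64 + 25 = 89
d²(X, Hub-D) = (6−(-1))² + (-4−1)² = 49 + 25 = 74
d²(X, Hub-E) = (6−8)² + (-4−6)² = 4 + 100 = 104
d²(X, Hub-F) = (6−(-8))² + (-4−3)² = 196 + 49 = 245
d²(X, Hub-G) = (6−5)² + (-4−4)² = 1 + 64 = 65
The smallest is to Hub-B, so X lies in the Voronoi region of Hub-B.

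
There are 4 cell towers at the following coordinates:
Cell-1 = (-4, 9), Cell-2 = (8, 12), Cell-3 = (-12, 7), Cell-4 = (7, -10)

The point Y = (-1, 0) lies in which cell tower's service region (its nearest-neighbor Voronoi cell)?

Since √ is increasing, it suffices to compare squared distances:
d²(Y, Cell-1) = (-1−(-4))² + (0−9)² = 9 + 81 = 90
d²(Y, Cell-2) = (-1−8)² + (0−12)² = 81 + 144 = 225
d²(Y, Cell-3) = (-1−(-12))² + (0−7)² = 121 + 49 = 170
d²(Y, Cell-4) = (-1−7)² + (0−(-10))² = 64 + 100 = 164
Cell-1 is nearest.

Cell-1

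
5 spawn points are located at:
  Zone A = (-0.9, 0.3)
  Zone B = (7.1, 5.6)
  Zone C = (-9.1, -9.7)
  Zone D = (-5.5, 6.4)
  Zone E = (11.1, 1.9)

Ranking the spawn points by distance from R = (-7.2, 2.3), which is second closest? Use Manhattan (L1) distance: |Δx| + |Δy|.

Zone A

d(R, Zone A) = |-7.2−(-0.9)| + |2.3−0.3| = 6.3 + 2 = 8.3
d(R, Zone B) = |-7.2−7.1| + |2.3−5.6| = 14.3 + 3.3 = 17.6
d(R, Zone C) = |-7.2−(-9.1)| + |2.3−(-9.7)| = 1.9 + 12 = 13.9
d(R, Zone D) = |-7.2−(-5.5)| + |2.3−6.4| = 1.7 + 4.1 = 5.8
d(R, Zone E) = |-7.2−11.1| + |2.3−1.9| = 18.3 + 0.4 = 18.7
Sorted ascending: Zone D, Zone A, Zone C, … — the second-nearest is Zone A.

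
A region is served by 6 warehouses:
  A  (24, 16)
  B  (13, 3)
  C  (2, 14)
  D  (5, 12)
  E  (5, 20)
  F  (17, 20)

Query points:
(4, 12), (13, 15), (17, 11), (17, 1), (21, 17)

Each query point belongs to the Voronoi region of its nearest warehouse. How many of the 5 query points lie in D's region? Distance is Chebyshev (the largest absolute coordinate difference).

(4, 12) — d to each: A:20, B:9, C:2, D:1, E:8, F:13 → nearest is D
(13, 15) — d to each: A:11, B:12, C:11, D:8, E:8, F:5 → nearest is F
(17, 11) — d to each: A:7, B:8, C:15, D:12, E:12, F:9 → nearest is A
(17, 1) — d to each: A:15, B:4, C:15, D:12, E:19, F:19 → nearest is B
(21, 17) — d to each: A:3, B:14, C:19, D:16, E:16, F:4 → nearest is A
1 of the 5 points has D as nearest.

1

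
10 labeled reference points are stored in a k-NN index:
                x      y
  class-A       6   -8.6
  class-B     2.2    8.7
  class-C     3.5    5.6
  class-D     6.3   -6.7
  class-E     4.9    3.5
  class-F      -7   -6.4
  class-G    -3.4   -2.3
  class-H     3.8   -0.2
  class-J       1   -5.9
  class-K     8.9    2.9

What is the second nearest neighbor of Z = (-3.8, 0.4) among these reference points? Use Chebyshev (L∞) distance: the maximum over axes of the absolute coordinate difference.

class-J

d(Z, class-A) = max(9.8, 9) = 9.8
d(Z, class-B) = max(6, 8.3) = 8.3
d(Z, class-C) = max(7.3, 5.2) = 7.3
d(Z, class-D) = max(10.1, 7.1) = 10.1
d(Z, class-E) = max(8.7, 3.1) = 8.7
d(Z, class-F) = max(3.2, 6.8) = 6.8
d(Z, class-G) = max(0.4, 2.7) = 2.7
d(Z, class-H) = max(7.6, 0.6) = 7.6
d(Z, class-J) = max(4.8, 6.3) = 6.3
d(Z, class-K) = max(12.7, 2.5) = 12.7
Sorted ascending: class-G, class-J, class-F, … — the second-nearest is class-J.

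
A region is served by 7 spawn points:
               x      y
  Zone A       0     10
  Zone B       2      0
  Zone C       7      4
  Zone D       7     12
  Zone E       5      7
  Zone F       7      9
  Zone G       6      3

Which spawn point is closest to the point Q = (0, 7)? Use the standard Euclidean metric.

Zone A

Compare squared distances (the ordering matches that of the actual distances):
d²(Q, Zone A) = 0 + 9 = 9
d²(Q, Zone B) = 4 + 49 = 53
d²(Q, Zone C) = 49 + 9 = 58
d²(Q, Zone D) = 49 + 25 = 74
d²(Q, Zone E) = 25 + 0 = 25
d²(Q, Zone F) = 49 + 4 = 53
d²(Q, Zone G) = 36 + 16 = 52
The smallest is to Zone A, so Q lies in the Voronoi region of Zone A.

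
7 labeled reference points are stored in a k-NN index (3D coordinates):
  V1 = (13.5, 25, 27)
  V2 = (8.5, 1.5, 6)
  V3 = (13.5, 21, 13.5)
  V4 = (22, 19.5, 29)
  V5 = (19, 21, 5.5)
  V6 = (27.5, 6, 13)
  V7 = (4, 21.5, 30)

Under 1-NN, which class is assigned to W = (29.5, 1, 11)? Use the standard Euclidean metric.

Compare squared distances (the ordering matches that of the actual distances):
|WV1|² = 256 + 576 + 256 = 1088
|WV2|² = 441 + 0.25 + 25 = 466.25
|WV3|² = 256 + 400 + 6.25 = 662.25
|WV4|² = 56.25 + 342.25 + 324 = 722.5
|WV5|² = 110.25 + 400 + 30.25 = 540.5
|WV6|² = 4 + 25 + 4 = 33
|WV7|² = 650.25 + 420.25 + 361 = 1431.5
The smallest is to V6, so W lies in the Voronoi region of V6.

V6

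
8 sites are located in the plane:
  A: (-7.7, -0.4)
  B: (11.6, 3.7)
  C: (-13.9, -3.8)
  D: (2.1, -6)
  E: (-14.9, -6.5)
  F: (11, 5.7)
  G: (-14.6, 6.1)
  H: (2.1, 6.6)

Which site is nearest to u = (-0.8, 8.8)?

H

Compare squared distances (the ordering matches that of the actual distances):
|uA|² = (-0.8−(-7.7))² + (8.8−(-0.4))² = 47.61 + 84.64 = 132.25
|uB|² = (-0.8−11.6)² + (8.8−3.7)² = 153.76 + 26.01 = 179.77
|uC|² = (-0.8−(-13.9))² + (8.8−(-3.8))² = 171.61 + 158.76 = 330.37
|uD|² = (-0.8−2.1)² + (8.8−(-6))² = 8.41 + 219.04 = 227.45
|uE|² = (-0.8−(-14.9))² + (8.8−(-6.5))² = 198.81 + 234.09 = 432.9
|uF|² = (-0.8−11)² + (8.8−5.7)² = 139.24 + 9.61 = 148.85
|uG|² = (-0.8−(-14.6))² + (8.8−6.1)² = 190.44 + 7.29 = 197.73
|uH|² = (-0.8−2.1)² + (8.8−6.6)² = 8.41 + 4.84 = 13.25
H is nearest.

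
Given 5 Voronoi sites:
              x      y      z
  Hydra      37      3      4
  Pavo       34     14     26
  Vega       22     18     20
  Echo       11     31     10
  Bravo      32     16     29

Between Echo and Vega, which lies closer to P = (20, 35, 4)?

Compare squared distances:
d²(P, Echo) = (20−11)² + (35−31)² + (4−10)² = 81 + 16 + 36 = 133
d²(P, Vega) = (20−22)² + (35−18)² + (4−20)² = 4 + 289 + 256 = 549
133 < 549, so Echo is closer.

Echo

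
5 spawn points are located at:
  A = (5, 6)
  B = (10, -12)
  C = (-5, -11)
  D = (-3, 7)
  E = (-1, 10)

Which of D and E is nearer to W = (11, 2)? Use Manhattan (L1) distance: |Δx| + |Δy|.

d(W,D) = |11−(-3)| + |2−7| = 14 + 5 = 19
d(W,E) = |11−(-1)| + |2−10| = 12 + 8 = 20
19 < 20, so D is closer.

D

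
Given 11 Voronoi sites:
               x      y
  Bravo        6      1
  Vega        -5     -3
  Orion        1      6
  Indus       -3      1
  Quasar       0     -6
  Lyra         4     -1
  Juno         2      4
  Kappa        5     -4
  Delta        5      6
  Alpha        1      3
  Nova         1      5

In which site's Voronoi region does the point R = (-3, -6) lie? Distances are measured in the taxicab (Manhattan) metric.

d(R, Bravo) = |-3−6| + |-6−1| = 9 + 7 = 16
d(R, Vega) = |-3−(-5)| + |-6−(-3)| = 2 + 3 = 5
d(R, Orion) = |-3−1| + |-6−6| = 4 + 12 = 16
d(R, Indus) = |-3−(-3)| + |-6−1| = 0 + 7 = 7
d(R, Quasar) = |-3−0| + |-6−(-6)| = 3 + 0 = 3
d(R, Lyra) = |-3−4| + |-6−(-1)| = 7 + 5 = 12
d(R, Juno) = |-3−2| + |-6−4| = 5 + 10 = 15
d(R, Kappa) = |-3−5| + |-6−(-4)| = 8 + 2 = 10
d(R, Delta) = |-3−5| + |-6−6| = 8 + 12 = 20
d(R, Alpha) = |-3−1| + |-6−3| = 4 + 9 = 13
d(R, Nova) = |-3−1| + |-6−5| = 4 + 11 = 15
Minimum is at Quasar.

Quasar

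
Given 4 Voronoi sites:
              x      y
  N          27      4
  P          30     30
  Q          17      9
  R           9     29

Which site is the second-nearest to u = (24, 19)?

P

Compare squared distances (the ordering matches that of the actual distances):
|uN|² = 9 + 225 = 234
|uP|² = 36 + 121 = 157
|uQ|² = 49 + 100 = 149
|uR|² = 225 + 100 = 325
Sorted ascending: Q, P, N, … — the second-nearest is P.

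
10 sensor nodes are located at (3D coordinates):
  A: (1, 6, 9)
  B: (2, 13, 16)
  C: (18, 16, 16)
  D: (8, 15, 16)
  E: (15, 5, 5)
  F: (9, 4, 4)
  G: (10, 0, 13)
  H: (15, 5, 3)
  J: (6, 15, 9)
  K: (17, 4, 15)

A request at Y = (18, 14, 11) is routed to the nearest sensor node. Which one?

C

Compare squared distances (the ordering matches that of the actual distances):
|YA|² = 289 + 64 + 4 = 357
|YB|² = 256 + 1 + 25 = 282
|YC|² = 0 + 4 + 25 = 29
|YD|² = 100 + 1 + 25 = 126
|YE|² = 9 + 81 + 36 = 126
|YF|² = 81 + 100 + 49 = 230
|YG|² = 64 + 196 + 4 = 264
|YH|² = 9 + 81 + 64 = 154
|YJ|² = 144 + 1 + 4 = 149
|YK|² = 1 + 100 + 16 = 117
Minimum is at C.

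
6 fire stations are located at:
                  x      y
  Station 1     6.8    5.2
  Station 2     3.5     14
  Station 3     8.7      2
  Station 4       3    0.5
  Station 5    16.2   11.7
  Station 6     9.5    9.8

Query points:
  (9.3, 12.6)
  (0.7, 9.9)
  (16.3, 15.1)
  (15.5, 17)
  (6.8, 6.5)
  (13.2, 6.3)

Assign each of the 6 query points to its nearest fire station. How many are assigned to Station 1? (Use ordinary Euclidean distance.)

(9.3, 12.6) — d² to each: Station 1:61.01, Station 2:35.6, Station 3:112.72, Station 4:186.1, Station 5:48.42, Station 6:7.88 → nearest is Station 6
(0.7, 9.9) — d² to each: Station 1:59.3, Station 2:24.65, Station 3:126.41, Station 4:93.65, Station 5:243.49, Station 6:77.45 → nearest is Station 2
(16.3, 15.1) — d² to each: Station 1:188.26, Station 2:165.05, Station 3:229.37, Station 4:390.05, Station 5:11.57, Station 6:74.33 → nearest is Station 5
(15.5, 17) — d² to each: Station 1:214.93, Station 2:153, Station 3:271.24, Station 4:428.5, Station 5:28.58, Station 6:87.84 → nearest is Station 5
(6.8, 6.5) — d² to each: Station 1:1.69, Station 2:67.14, Station 3:23.86, Station 4:50.44, Station 5:115.4, Station 6:18.18 → nearest is Station 1
(13.2, 6.3) — d² to each: Station 1:42.17, Station 2:153.38, Station 3:38.74, Station 4:137.68, Station 5:38.16, Station 6:25.94 → nearest is Station 6
1 of the 6 points has Station 1 as nearest.

1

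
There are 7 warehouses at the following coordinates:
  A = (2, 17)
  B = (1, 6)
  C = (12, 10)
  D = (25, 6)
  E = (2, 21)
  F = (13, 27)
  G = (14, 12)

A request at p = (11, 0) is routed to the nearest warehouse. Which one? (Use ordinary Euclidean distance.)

Compare squared distances (the ordering matches that of the actual distances):
|pA|² = 81 + 289 = 370
|pB|² = 100 + 36 = 136
|pC|² = 1 + 100 = 101
|pD|² = 196 + 36 = 232
|pE|² = 81 + 441 = 522
|pF|² = 4 + 729 = 733
|pG|² = 9 + 144 = 153
C is nearest.

C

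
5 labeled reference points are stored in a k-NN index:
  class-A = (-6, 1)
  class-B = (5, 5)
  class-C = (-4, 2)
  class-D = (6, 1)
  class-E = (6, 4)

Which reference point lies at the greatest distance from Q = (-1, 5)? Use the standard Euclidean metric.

class-D

Since √ is increasing, it suffices to compare squared distances:
d²(Q, class-A) = (-1−(-6))² + (5−1)² = 25 + 16 = 41
d²(Q, class-B) = (-1−5)² + (5−5)² = 36 + 0 = 36
d²(Q, class-C) = (-1−(-4))² + (5−2)² = 9 + 9 = 18
d²(Q, class-D) = (-1−6)² + (5−1)² = 49 + 16 = 65
d²(Q, class-E) = (-1−6)² + (5−4)² = 49 + 1 = 50
The largest is to class-D.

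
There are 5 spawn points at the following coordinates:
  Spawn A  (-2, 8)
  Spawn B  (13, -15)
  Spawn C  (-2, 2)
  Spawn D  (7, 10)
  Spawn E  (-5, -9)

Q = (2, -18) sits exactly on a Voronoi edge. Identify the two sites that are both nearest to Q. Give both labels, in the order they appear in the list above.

Spawn B and Spawn E

Squared distances from Q to each site:
d²(Q, Spawn A) = (2−(-2))² + (-18−8)² = 16 + 676 = 692
d²(Q, Spawn B) = (2−13)² + (-18−(-15))² = 121 + 9 = 130
d²(Q, Spawn C) = (2−(-2))² + (-18−2)² = 16 + 400 = 416
d²(Q, Spawn D) = (2−7)² + (-18−10)² = 25 + 784 = 809
d²(Q, Spawn E) = (2−(-5))² + (-18−(-9))² = 49 + 81 = 130
Q is equidistant from Spawn B and Spawn E (both at squared distance 130), and every other site is strictly farther — so Q lies on the Spawn B–Spawn E Voronoi edge.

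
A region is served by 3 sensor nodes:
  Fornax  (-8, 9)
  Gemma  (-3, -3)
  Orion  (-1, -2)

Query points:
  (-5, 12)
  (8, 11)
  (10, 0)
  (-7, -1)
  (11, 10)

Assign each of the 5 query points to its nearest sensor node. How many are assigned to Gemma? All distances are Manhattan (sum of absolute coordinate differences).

(-5, 12) — d to each: Fornax:6, Gemma:17, Orion:18 → nearest is Fornax
(8, 11) — d to each: Fornax:18, Gemma:25, Orion:22 → nearest is Fornax
(10, 0) — d to each: Fornax:27, Gemma:16, Orion:13 → nearest is Orion
(-7, -1) — d to each: Fornax:11, Gemma:6, Orion:7 → nearest is Gemma
(11, 10) — d to each: Fornax:20, Gemma:27, Orion:24 → nearest is Fornax
1 of the 5 points has Gemma as nearest.

1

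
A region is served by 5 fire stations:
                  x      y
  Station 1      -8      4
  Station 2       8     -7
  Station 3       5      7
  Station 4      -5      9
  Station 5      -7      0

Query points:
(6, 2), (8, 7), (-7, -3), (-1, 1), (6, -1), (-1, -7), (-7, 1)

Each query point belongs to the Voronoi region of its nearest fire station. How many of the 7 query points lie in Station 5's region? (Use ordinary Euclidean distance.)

(6, 2) — d² to each: Station 1:200, Station 2:85, Station 3:26, Station 4:170, Station 5:173 → nearest is Station 3
(8, 7) — d² to each: Station 1:265, Station 2:196, Station 3:9, Station 4:173, Station 5:274 → nearest is Station 3
(-7, -3) — d² to each: Station 1:50, Station 2:241, Station 3:244, Station 4:148, Station 5:9 → nearest is Station 5
(-1, 1) — d² to each: Station 1:58, Station 2:145, Station 3:72, Station 4:80, Station 5:37 → nearest is Station 5
(6, -1) — d² to each: Station 1:221, Station 2:40, Station 3:65, Station 4:221, Station 5:170 → nearest is Station 2
(-1, -7) — d² to each: Station 1:170, Station 2:81, Station 3:232, Station 4:272, Station 5:85 → nearest is Station 2
(-7, 1) — d² to each: Station 1:10, Station 2:289, Station 3:180, Station 4:68, Station 5:1 → nearest is Station 5
3 of the 7 points have Station 5 as nearest.

3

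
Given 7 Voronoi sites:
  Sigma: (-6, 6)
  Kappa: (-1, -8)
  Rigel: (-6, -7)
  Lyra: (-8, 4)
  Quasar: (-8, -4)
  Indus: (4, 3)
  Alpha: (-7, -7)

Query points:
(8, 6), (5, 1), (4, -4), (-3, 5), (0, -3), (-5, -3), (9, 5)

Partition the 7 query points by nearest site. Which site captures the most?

(8, 6) — d² to each: Sigma:196, Kappa:277, Rigel:365, Lyra:260, Quasar:356, Indus:25, Alpha:394 → nearest is Indus
(5, 1) — d² to each: Sigma:146, Kappa:117, Rigel:185, Lyra:178, Quasar:194, Indus:5, Alpha:208 → nearest is Indus
(4, -4) — d² to each: Sigma:200, Kappa:41, Rigel:109, Lyra:208, Quasar:144, Indus:49, Alpha:130 → nearest is Kappa
(-3, 5) — d² to each: Sigma:10, Kappa:173, Rigel:153, Lyra:26, Quasar:106, Indus:53, Alpha:160 → nearest is Sigma
(0, -3) — d² to each: Sigma:117, Kappa:26, Rigel:52, Lyra:113, Quasar:65, Indus:52, Alpha:65 → nearest is Kappa
(-5, -3) — d² to each: Sigma:82, Kappa:41, Rigel:17, Lyra:58, Quasar:10, Indus:117, Alpha:20 → nearest is Quasar
(9, 5) — d² to each: Sigma:226, Kappa:269, Rigel:369, Lyra:290, Quasar:370, Indus:29, Alpha:400 → nearest is Indus
Tally — Sigma:1, Kappa:2, Quasar:1, Indus:3. Indus captures the most (3).

Indus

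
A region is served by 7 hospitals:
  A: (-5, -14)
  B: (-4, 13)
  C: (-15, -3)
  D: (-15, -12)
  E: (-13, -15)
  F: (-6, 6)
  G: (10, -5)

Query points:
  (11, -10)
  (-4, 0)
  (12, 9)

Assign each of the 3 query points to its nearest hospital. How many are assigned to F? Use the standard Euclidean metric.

(11, -10) — d² to each: A:272, B:754, C:725, D:680, E:601, F:545, G:26 → nearest is G
(-4, 0) — d² to each: A:197, B:169, C:130, D:265, E:306, F:40, G:221 → nearest is F
(12, 9) — d² to each: A:818, B:272, C:873, D:1170, E:1201, F:333, G:200 → nearest is G
1 of the 3 points has F as nearest.

1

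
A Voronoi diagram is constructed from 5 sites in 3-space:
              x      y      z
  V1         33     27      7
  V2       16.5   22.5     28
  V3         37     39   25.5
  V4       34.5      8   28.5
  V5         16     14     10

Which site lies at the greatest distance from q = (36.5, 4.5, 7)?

Squared Euclidean distances:
|qV1|² = (36.5−33)² + (4.5−27)² + (7−7)² = 12.25 + 506.25 + 0 = 518.5
|qV2|² = (36.5−16.5)² + (4.5−22.5)² + (7−28)² = 400 + 324 + 441 = 1165
|qV3|² = (36.5−37)² + (4.5−39)² + (7−25.5)² = 0.25 + 1190.25 + 342.25 = 1532.75
|qV4|² = (36.5−34.5)² + (4.5−8)² + (7−28.5)² = 4 + 12.25 + 462.25 = 478.5
|qV5|² = (36.5−16)² + (4.5−14)² + (7−10)² = 420.25 + 90.25 + 9 = 519.5
The largest is to V3.

V3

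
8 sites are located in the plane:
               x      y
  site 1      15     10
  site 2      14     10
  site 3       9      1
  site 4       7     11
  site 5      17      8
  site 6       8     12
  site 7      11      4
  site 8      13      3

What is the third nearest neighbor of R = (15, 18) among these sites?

site 6

Compare squared distances (the ordering matches that of the actual distances):
d²(R, site 1) = 0 + 64 = 64
d²(R, site 2) = 1 + 64 = 65
d²(R, site 3) = 36 + 289 = 325
d²(R, site 4) = 64 + 49 = 113
d²(R, site 5) = 4 + 100 = 104
d²(R, site 6) = 49 + 36 = 85
d²(R, site 7) = 16 + 196 = 212
d²(R, site 8) = 4 + 225 = 229
Sorted ascending: site 1, site 2, site 6, site 5, … — the third-nearest is site 6.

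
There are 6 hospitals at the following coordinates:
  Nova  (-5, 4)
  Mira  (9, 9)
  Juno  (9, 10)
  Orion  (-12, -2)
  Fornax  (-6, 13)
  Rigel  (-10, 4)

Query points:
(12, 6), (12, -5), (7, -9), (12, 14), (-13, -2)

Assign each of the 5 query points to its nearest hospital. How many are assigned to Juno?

1

(12, 6) — d² to each: Nova:293, Mira:18, Juno:25, Orion:640, Fornax:373, Rigel:488 → nearest is Mira
(12, -5) — d² to each: Nova:370, Mira:205, Juno:234, Orion:585, Fornax:648, Rigel:565 → nearest is Mira
(7, -9) — d² to each: Nova:313, Mira:328, Juno:365, Orion:410, Fornax:653, Rigel:458 → nearest is Nova
(12, 14) — d² to each: Nova:389, Mira:34, Juno:25, Orion:832, Fornax:325, Rigel:584 → nearest is Juno
(-13, -2) — d² to each: Nova:100, Mira:605, Juno:628, Orion:1, Fornax:274, Rigel:45 → nearest is Orion
1 of the 5 points has Juno as nearest.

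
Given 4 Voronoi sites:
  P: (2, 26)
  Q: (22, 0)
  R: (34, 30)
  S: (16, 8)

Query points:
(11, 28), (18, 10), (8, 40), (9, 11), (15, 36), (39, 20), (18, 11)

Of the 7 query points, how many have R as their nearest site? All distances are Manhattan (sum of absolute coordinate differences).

1

(11, 28) — d to each: P:11, Q:39, R:25, S:25 → nearest is P
(18, 10) — d to each: P:32, Q:14, R:36, S:4 → nearest is S
(8, 40) — d to each: P:20, Q:54, R:36, S:40 → nearest is P
(9, 11) — d to each: P:22, Q:24, R:44, S:10 → nearest is S
(15, 36) — d to each: P:23, Q:43, R:25, S:29 → nearest is P
(39, 20) — d to each: P:43, Q:37, R:15, S:35 → nearest is R
(18, 11) — d to each: P:31, Q:15, R:35, S:5 → nearest is S
1 of the 7 points has R as nearest.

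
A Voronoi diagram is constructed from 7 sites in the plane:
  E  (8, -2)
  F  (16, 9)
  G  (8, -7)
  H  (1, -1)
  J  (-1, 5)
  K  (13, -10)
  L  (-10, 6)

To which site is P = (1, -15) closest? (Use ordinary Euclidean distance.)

Compare squared distances (the ordering matches that of the actual distances):
|PE|² = (1−8)² + (-15−(-2))² = 49 + 169 = 218
|PF|² = (1−16)² + (-15−9)² = 225 + 576 = 801
|PG|² = (1−8)² + (-15−(-7))² = 49 + 64 = 113
|PH|² = (1−1)² + (-15−(-1))² = 0 + 196 = 196
|PJ|² = (1−(-1))² + (-15−5)² = 4 + 400 = 404
|PK|² = (1−13)² + (-15−(-10))² = 144 + 25 = 169
|PL|² = (1−(-10))² + (-15−6)² = 121 + 441 = 562
The smallest is to G, so P lies in the Voronoi region of G.

G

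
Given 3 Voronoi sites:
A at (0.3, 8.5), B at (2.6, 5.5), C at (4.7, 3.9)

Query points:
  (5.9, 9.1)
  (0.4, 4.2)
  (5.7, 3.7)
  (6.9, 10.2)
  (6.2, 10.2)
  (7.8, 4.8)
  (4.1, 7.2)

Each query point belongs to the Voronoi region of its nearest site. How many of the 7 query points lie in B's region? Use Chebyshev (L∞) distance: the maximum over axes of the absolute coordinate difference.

(5.9, 9.1) — d to each: A:5.6, B:3.6, C:5.2 → nearest is B
(0.4, 4.2) — d to each: A:4.3, B:2.2, C:4.3 → nearest is B
(5.7, 3.7) — d to each: A:5.4, B:3.1, C:1 → nearest is C
(6.9, 10.2) — d to each: A:6.6, B:4.7, C:6.3 → nearest is B
(6.2, 10.2) — d to each: A:5.9, B:4.7, C:6.3 → nearest is B
(7.8, 4.8) — d to each: A:7.5, B:5.2, C:3.1 → nearest is C
(4.1, 7.2) — d to each: A:3.8, B:1.7, C:3.3 → nearest is B
5 of the 7 points have B as nearest.

5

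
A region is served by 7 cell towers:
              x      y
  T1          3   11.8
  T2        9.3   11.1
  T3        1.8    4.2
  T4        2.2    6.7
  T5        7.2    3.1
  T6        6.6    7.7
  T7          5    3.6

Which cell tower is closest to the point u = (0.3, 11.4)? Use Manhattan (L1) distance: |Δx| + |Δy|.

T1

d(u,T1) = |0.3−3| + |11.4−11.8| = 2.7 + 0.4 = 3.1
d(u,T2) = |0.3−9.3| + |11.4−11.1| = 9 + 0.3 = 9.3
d(u,T3) = |0.3−1.8| + |11.4−4.2| = 1.5 + 7.2 = 8.7
d(u,T4) = |0.3−2.2| + |11.4−6.7| = 1.9 + 4.7 = 6.6
d(u,T5) = |0.3−7.2| + |11.4−3.1| = 6.9 + 8.3 = 15.2
d(u,T6) = |0.3−6.6| + |11.4−7.7| = 6.3 + 3.7 = 10
d(u,T7) = |0.3−5| + |11.4−3.6| = 4.7 + 7.8 = 12.5
T1 is nearest.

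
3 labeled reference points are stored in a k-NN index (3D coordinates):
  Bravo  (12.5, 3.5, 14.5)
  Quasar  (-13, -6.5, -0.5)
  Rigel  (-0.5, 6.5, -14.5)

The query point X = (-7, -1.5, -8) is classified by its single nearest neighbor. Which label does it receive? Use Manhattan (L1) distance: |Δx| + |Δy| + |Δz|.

d(X, Bravo) = |-7−12.5| + |-1.5−3.5| + |-8−14.5| = 19.5 + 5 + 22.5 = 47
d(X, Quasar) = |-7−(-13)| + |-1.5−(-6.5)| + |-8−(-0.5)| = 6 + 5 + 7.5 = 18.5
d(X, Rigel) = |-7−(-0.5)| + |-1.5−6.5| + |-8−(-14.5)| = 6.5 + 8 + 6.5 = 21
Minimum is at Quasar.

Quasar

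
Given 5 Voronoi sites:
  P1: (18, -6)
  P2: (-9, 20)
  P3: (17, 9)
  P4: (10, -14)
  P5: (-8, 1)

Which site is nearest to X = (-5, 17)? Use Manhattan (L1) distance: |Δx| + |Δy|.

d(X,P1) = 23 + 23 = 46
d(X,P2) = 4 + 3 = 7
d(X,P3) = 22 + 8 = 30
d(X,P4) = 15 + 31 = 46
d(X,P5) = 3 + 16 = 19
P2 is nearest.

P2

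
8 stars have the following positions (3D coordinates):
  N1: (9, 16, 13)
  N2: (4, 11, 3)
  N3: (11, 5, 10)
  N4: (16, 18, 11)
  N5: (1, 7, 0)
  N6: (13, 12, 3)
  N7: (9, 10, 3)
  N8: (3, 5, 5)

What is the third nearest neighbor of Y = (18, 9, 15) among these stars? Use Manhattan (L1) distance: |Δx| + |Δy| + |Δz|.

N1

d(Y,N1) = 9 + 7 + 2 = 18
d(Y,N2) = 14 + 2 + 12 = 28
d(Y,N3) = 7 + 4 + 5 = 16
d(Y,N4) = 2 + 9 + 4 = 15
d(Y,N5) = 17 + 2 + 15 = 34
d(Y,N6) = 5 + 3 + 12 = 20
d(Y,N7) = 9 + 1 + 12 = 22
d(Y,N8) = 15 + 4 + 10 = 29
Sorted ascending: N4, N3, N1, N6, … — the third-nearest is N1.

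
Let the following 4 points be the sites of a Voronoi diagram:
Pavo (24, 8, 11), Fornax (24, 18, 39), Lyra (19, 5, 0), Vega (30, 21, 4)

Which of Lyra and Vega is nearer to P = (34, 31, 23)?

Compare squared distances:
d²(P, Lyra) = (34−19)² + (31−5)² + (23−0)² = 225 + 676 + 529 = 1430
d²(P, Vega) = (34−30)² + (31−21)² + (23−4)² = 16 + 100 + 361 = 477
1430 > 477, so Vega is closer.

Vega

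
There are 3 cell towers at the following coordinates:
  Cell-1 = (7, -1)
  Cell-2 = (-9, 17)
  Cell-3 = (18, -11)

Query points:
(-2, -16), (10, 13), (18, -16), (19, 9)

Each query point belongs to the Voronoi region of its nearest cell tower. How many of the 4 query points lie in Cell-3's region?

1

(-2, -16) — d² to each: Cell-1:306, Cell-2:1138, Cell-3:425 → nearest is Cell-1
(10, 13) — d² to each: Cell-1:205, Cell-2:377, Cell-3:640 → nearest is Cell-1
(18, -16) — d² to each: Cell-1:346, Cell-2:1818, Cell-3:25 → nearest is Cell-3
(19, 9) — d² to each: Cell-1:244, Cell-2:848, Cell-3:401 → nearest is Cell-1
1 of the 4 points has Cell-3 as nearest.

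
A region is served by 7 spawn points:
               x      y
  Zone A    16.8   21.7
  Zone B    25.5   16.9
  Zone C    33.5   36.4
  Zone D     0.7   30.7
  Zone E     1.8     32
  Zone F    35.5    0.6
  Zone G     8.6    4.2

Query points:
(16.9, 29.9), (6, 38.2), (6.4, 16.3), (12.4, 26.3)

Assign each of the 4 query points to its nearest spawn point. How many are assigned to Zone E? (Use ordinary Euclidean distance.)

(16.9, 29.9) — d² to each: Zone A:67.25, Zone B:242.96, Zone C:317.81, Zone D:263.08, Zone E:232.42, Zone F:1204.45, Zone G:729.38 → nearest is Zone A
(6, 38.2) — d² to each: Zone A:388.89, Zone B:833.94, Zone C:759.49, Zone D:84.34, Zone E:56.08, Zone F:2284.01, Zone G:1162.76 → nearest is Zone E
(6.4, 16.3) — d² to each: Zone A:137.32, Zone B:365.17, Zone C:1138.42, Zone D:239.85, Zone E:267.65, Zone F:1093.3, Zone G:151.25 → nearest is Zone A
(12.4, 26.3) — d² to each: Zone A:40.52, Zone B:259.97, Zone C:547.22, Zone D:156.25, Zone E:144.85, Zone F:1194.1, Zone G:502.85 → nearest is Zone A
1 of the 4 points has Zone E as nearest.

1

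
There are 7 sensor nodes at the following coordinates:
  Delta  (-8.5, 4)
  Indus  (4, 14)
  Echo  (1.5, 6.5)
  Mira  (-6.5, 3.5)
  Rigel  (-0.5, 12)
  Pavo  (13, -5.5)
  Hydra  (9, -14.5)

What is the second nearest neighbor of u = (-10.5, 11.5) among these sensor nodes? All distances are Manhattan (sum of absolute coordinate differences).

Rigel

d(u, Delta) = |-10.5−(-8.5)| + |11.5−4| = 2 + 7.5 = 9.5
d(u, Indus) = |-10.5−4| + |11.5−14| = 14.5 + 2.5 = 17
d(u, Echo) = |-10.5−1.5| + |11.5−6.5| = 12 + 5 = 17
d(u, Mira) = |-10.5−(-6.5)| + |11.5−3.5| = 4 + 8 = 12
d(u, Rigel) = |-10.5−(-0.5)| + |11.5−12| = 10 + 0.5 = 10.5
d(u, Pavo) = |-10.5−13| + |11.5−(-5.5)| = 23.5 + 17 = 40.5
d(u, Hydra) = |-10.5−9| + |11.5−(-14.5)| = 19.5 + 26 = 45.5
Sorted ascending: Delta, Rigel, Mira, … — the second-nearest is Rigel.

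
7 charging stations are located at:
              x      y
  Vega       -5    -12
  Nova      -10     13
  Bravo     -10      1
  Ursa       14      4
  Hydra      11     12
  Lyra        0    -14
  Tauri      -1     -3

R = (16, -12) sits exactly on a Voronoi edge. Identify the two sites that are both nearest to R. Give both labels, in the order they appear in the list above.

Ursa and Lyra

Squared distances from R to each site:
d²(R, Vega) = 441 + 0 = 441
d²(R, Nova) = 676 + 625 = 1301
d²(R, Bravo) = 676 + 169 = 845
d²(R, Ursa) = 4 + 256 = 260
d²(R, Hydra) = 25 + 576 = 601
d²(R, Lyra) = 256 + 4 = 260
d²(R, Tauri) = 289 + 81 = 370
R is equidistant from Ursa and Lyra (both at squared distance 260), and every other site is strictly farther — so R lies on the Ursa–Lyra Voronoi edge.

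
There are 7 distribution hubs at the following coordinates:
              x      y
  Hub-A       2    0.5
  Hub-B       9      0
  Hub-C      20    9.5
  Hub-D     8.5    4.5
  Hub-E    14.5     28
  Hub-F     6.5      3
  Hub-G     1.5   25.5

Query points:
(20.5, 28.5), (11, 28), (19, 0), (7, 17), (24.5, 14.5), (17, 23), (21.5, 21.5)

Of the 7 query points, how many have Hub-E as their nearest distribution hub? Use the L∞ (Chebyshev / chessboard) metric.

(20.5, 28.5) — d to each: Hub-A:28, Hub-B:28.5, Hub-C:19, Hub-D:24, Hub-E:6, Hub-F:25.5, Hub-G:19 → nearest is Hub-E
(11, 28) — d to each: Hub-A:27.5, Hub-B:28, Hub-C:18.5, Hub-D:23.5, Hub-E:3.5, Hub-F:25, Hub-G:9.5 → nearest is Hub-E
(19, 0) — d to each: Hub-A:17, Hub-B:10, Hub-C:9.5, Hub-D:10.5, Hub-E:28, Hub-F:12.5, Hub-G:25.5 → nearest is Hub-C
(7, 17) — d to each: Hub-A:16.5, Hub-B:17, Hub-C:13, Hub-D:12.5, Hub-E:11, Hub-F:14, Hub-G:8.5 → nearest is Hub-G
(24.5, 14.5) — d to each: Hub-A:22.5, Hub-B:15.5, Hub-C:5, Hub-D:16, Hub-E:13.5, Hub-F:18, Hub-G:23 → nearest is Hub-C
(17, 23) — d to each: Hub-A:22.5, Hub-B:23, Hub-C:13.5, Hub-D:18.5, Hub-E:5, Hub-F:20, Hub-G:15.5 → nearest is Hub-E
(21.5, 21.5) — d to each: Hub-A:21, Hub-B:21.5, Hub-C:12, Hub-D:17, Hub-E:7, Hub-F:18.5, Hub-G:20 → nearest is Hub-E
4 of the 7 points have Hub-E as nearest.

4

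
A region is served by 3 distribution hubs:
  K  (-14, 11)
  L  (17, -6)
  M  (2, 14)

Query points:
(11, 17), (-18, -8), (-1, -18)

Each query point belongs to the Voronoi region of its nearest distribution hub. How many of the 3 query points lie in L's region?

1

(11, 17) — d² to each: K:661, L:565, M:90 → nearest is M
(-18, -8) — d² to each: K:377, L:1229, M:884 → nearest is K
(-1, -18) — d² to each: K:1010, L:468, M:1033 → nearest is L
1 of the 3 points has L as nearest.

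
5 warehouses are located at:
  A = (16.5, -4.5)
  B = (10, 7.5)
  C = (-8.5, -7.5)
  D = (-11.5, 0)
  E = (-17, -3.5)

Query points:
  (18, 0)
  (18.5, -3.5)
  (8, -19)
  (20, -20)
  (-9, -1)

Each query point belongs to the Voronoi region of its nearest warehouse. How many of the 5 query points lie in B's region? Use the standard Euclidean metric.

(18, 0) — d² to each: A:22.5, B:120.25, C:758.5, D:870.25, E:1237.25 → nearest is A
(18.5, -3.5) — d² to each: A:5, B:193.25, C:745, D:912.25, E:1260.25 → nearest is A
(8, -19) — d² to each: A:282.5, B:706.25, C:404.5, D:741.25, E:865.25 → nearest is A
(20, -20) — d² to each: A:252.5, B:856.25, C:968.5, D:1392.25, E:1641.25 → nearest is A
(-9, -1) — d² to each: A:662.5, B:433.25, C:42.5, D:7.25, E:70.25 → nearest is D
0 of the 5 points have B as nearest.

0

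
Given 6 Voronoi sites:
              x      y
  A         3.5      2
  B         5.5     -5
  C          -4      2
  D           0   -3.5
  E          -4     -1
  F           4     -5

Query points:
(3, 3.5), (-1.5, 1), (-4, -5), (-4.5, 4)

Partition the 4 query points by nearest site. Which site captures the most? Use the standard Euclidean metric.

C

(3, 3.5) — d² to each: A:2.5, B:78.5, C:51.25, D:58, E:69.25, F:73.25 → nearest is A
(-1.5, 1) — d² to each: A:26, B:85, C:7.25, D:22.5, E:10.25, F:66.25 → nearest is C
(-4, -5) — d² to each: A:105.25, B:90.25, C:49, D:18.25, E:16, F:64 → nearest is E
(-4.5, 4) — d² to each: A:68, B:181, C:4.25, D:76.5, E:25.25, F:153.25 → nearest is C
Tally — A:1, C:2, E:1. C captures the most (2).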